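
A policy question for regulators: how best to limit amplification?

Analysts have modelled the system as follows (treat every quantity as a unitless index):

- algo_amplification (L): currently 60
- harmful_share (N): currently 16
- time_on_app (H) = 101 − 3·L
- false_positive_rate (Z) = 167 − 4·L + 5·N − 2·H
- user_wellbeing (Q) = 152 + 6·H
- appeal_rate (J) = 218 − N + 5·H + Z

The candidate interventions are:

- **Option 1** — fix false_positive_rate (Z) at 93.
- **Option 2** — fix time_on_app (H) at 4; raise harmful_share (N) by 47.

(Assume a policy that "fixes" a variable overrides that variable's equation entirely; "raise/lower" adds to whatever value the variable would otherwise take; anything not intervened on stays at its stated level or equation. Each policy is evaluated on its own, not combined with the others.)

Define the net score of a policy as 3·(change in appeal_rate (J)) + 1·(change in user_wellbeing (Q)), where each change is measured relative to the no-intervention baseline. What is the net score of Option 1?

Baseline:
  L = 60
  N = 16
  H = 101 − 3·60 = -79
  Z = 167 − 4·60 + 5·16 − 2·(-79) = 165
  Q = 152 + 6·(-79) = -322
  J = 218 − 16 + 5·(-79) + 165 = -28
Option 1 (Z := 93):
  L = 60
  N = 16
  H = 101 − 3·60 = -79
  Z = 93
  Q = 152 + 6·(-79) = -322
  J = 218 − 16 + 5·(-79) + 93 = -100
ΔJ = -100 − (-28) = -72; ΔQ = -322 − (-322) = 0
Score = 3·(-72) + 1·0 = -216

-216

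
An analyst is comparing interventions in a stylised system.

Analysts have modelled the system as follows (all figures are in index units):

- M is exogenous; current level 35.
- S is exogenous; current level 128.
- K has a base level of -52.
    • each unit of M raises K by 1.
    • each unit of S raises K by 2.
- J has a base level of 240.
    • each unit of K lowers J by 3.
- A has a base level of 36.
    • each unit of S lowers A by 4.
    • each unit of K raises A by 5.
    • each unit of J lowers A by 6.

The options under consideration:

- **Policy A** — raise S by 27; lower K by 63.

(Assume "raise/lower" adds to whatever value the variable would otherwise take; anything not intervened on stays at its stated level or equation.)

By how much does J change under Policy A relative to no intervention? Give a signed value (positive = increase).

27

Baseline:
  M = 35
  S = 128
  K = -52 + 35 + 2·128 = 239
  J = 240 − 3·239 = -477
Policy A (S + 27, K − 63):
  M = 35
  S = 128 + 27 = 155
  K = -52 + 35 + 2·155 (−63 from intervention) = 230
  J = 240 − 3·230 = -450
Change in J: -450 − (-477) = 27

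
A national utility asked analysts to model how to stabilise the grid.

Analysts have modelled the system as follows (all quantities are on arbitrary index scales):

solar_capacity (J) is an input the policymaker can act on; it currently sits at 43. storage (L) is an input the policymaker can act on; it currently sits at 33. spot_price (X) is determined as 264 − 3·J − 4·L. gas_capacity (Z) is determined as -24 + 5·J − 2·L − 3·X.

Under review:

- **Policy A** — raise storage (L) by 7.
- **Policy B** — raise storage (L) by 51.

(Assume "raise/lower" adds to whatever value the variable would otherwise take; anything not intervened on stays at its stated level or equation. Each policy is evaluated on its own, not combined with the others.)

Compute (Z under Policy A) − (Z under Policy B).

-440

Policy A (L + 7):
  J = 43
  L = 33 + 7 = 40
  X = 264 − 3·43 − 4·40 = -25
  Z = -24 + 5·43 − 2·40 − 3·(-25) = 186
Policy B (L + 51):
  J = 43
  L = 33 + 51 = 84
  X = 264 − 3·43 − 4·84 = -201
  Z = -24 + 5·43 − 2·84 − 3·(-201) = 626
Z: 186 − 626 = -440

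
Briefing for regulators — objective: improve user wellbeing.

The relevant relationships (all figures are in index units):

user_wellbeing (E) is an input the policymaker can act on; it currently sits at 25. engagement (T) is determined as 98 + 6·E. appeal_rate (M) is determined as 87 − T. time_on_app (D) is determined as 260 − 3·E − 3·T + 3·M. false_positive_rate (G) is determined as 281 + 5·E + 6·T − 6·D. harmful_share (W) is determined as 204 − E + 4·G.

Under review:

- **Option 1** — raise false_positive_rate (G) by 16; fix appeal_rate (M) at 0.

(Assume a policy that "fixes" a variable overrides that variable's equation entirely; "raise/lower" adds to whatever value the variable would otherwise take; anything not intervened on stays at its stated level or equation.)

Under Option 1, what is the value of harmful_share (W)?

Option 1 (G + 16, M := 0):
  E = 25
  T = 98 + 6·25 = 248
  M = 0
  D = 260 − 3·25 − 3·248 + 3·0 = -559
  G = 281 + 5·25 + 6·248 − 6·(-559) (+16 from intervention) = 5264
  W = 204 − 25 + 4·5264 = 21235

21235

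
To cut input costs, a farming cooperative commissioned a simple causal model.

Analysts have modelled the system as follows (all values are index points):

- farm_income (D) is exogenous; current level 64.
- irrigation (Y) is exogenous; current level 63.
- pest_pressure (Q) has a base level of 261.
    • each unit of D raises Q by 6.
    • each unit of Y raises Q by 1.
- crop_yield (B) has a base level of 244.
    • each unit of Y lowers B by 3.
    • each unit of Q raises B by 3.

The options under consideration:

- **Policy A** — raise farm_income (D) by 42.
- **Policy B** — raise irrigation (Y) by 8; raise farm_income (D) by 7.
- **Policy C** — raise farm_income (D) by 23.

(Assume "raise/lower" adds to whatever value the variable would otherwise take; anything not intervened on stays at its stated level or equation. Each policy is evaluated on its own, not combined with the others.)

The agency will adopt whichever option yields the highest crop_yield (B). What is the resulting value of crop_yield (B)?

2935

Policy A (D + 42):
  D = 64 + 42 = 106
  Y = 63
  Q = 261 + 6·106 + 63 = 960
  B = 244 − 3·63 + 3·960 = 2935
Policy B (Y + 8, D + 7):
  D = 64 + 7 = 71
  Y = 63 + 8 = 71
  Q = 261 + 6·71 + 71 = 758
  B = 244 − 3·71 + 3·758 = 2305
Policy C (D + 23):
  D = 64 + 23 = 87
  Y = 63
  Q = 261 + 6·87 + 63 = 846
  B = 244 − 3·63 + 3·846 = 2593
Comparing — Policy A: B=2935, Policy B: B=2305, Policy C: B=2593. Highest is 2935 (Policy A).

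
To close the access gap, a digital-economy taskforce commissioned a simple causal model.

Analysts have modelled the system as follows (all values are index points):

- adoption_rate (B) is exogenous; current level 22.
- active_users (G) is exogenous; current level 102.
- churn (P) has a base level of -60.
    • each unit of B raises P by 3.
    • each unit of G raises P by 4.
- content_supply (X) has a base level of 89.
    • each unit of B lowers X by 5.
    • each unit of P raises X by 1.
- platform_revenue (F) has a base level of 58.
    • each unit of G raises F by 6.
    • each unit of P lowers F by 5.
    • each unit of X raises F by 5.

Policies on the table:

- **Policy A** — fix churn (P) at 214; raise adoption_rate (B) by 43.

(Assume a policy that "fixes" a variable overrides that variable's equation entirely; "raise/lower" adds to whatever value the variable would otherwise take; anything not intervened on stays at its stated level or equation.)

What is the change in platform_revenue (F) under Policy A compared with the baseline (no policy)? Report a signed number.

Baseline:
  B = 22
  G = 102
  P = -60 + 3·22 + 4·102 = 414
  X = 89 − 5·22 + 414 = 393
  F = 58 + 6·102 − 5·414 + 5·393 = 565
Policy A (P := 214, B + 43):
  B = 22 + 43 = 65
  G = 102
  P = 214
  X = 89 − 5·65 + 214 = -22
  F = 58 + 6·102 − 5·214 + 5·(-22) = -510
Change in F: -510 − 565 = -1075

-1075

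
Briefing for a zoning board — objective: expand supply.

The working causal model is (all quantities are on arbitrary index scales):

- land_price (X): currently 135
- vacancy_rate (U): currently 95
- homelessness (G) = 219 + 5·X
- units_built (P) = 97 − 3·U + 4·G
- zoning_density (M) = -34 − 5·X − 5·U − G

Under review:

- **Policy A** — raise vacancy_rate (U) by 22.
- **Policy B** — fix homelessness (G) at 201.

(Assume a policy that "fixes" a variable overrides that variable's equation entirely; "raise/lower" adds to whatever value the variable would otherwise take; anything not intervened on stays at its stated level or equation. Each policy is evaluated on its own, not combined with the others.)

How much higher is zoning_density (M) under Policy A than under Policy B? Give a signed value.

-803

Policy A (U + 22):
  X = 135
  U = 95 + 22 = 117
  G = 219 + 5·135 = 894
  M = -34 − 5·135 − 5·117 − 894 = -2188
Policy B (G := 201):
  X = 135
  U = 95
  G = 201
  M = -34 − 5·135 − 5·95 − 201 = -1385
M: -2188 − (-1385) = -803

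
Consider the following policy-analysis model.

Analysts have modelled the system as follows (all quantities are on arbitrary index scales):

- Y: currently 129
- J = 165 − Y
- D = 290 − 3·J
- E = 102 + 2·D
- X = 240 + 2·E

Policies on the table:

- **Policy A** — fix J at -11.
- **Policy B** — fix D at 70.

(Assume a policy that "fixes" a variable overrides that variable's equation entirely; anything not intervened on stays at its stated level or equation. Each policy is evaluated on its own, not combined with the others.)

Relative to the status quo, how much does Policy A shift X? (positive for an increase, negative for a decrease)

564

Baseline:
  Y = 129
  J = 165 − 129 = 36
  D = 290 − 3·36 = 182
  E = 102 + 2·182 = 466
  X = 240 + 2·466 = 1172
Policy A (J := -11):
  Y = 129
  J = -11
  D = 290 − 3·(-11) = 323
  E = 102 + 2·323 = 748
  X = 240 + 2·748 = 1736
Change in X: 1736 − 1172 = 564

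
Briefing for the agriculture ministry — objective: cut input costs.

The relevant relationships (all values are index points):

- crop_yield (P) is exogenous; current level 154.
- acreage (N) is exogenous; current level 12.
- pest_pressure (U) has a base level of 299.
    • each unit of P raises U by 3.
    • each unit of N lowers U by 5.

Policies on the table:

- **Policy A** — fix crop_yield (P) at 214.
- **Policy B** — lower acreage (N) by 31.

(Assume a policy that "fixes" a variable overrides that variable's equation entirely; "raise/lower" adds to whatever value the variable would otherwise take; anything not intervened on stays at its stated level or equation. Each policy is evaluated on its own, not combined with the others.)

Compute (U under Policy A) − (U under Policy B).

25

Policy A (P := 214):
  P = 214
  N = 12
  U = 299 + 3·214 − 5·12 = 881
Policy B (N − 31):
  P = 154
  N = 12 − 31 = -19
  U = 299 + 3·154 − 5·(-19) = 856
U: 881 − 856 = 25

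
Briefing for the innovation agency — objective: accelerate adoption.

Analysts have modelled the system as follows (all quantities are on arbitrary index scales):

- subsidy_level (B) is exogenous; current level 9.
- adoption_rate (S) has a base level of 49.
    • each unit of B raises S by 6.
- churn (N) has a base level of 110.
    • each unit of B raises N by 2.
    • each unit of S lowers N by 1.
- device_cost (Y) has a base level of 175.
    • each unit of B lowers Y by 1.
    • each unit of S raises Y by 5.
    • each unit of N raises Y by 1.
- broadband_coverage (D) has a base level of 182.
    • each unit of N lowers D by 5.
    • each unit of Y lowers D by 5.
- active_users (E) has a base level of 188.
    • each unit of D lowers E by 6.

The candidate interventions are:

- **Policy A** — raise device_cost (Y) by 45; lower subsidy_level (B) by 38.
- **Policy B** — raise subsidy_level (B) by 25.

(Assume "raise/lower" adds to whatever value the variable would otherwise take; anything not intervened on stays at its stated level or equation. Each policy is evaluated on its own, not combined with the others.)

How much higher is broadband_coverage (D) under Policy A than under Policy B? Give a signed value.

6390

Policy A (Y + 45, B − 38):
  B = 9 − 38 = -29
  S = 49 + 6·(-29) = -125
  N = 110 + 2·(-29) − (-125) = 177
  Y = 175 − (-29) + 5·(-125) + 177 (+45 from intervention) = -199
  D = 182 − 5·177 − 5·(-199) = 292
Policy B (B + 25):
  B = 9 + 25 = 34
  S = 49 + 6·34 = 253
  N = 110 + 2·34 − 253 = -75
  Y = 175 − 34 + 5·253 + (-75) = 1331
  D = 182 − 5·(-75) − 5·1331 = -6098
D: 292 − (-6098) = 6390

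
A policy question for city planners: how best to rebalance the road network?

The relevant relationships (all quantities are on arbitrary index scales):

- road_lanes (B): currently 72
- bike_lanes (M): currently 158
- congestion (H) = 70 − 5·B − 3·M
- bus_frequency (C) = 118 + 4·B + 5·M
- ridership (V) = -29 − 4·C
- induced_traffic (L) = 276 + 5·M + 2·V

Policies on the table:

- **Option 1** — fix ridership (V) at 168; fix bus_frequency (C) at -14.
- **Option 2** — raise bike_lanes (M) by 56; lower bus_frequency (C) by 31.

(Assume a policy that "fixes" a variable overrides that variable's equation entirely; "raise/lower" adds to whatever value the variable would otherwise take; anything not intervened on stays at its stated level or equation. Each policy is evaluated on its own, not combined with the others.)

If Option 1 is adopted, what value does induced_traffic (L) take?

1402

Option 1 (V := 168, C := -14):
  B = 72
  M = 158
  C = -14
  V = 168
  L = 276 + 5·158 + 2·168 = 1402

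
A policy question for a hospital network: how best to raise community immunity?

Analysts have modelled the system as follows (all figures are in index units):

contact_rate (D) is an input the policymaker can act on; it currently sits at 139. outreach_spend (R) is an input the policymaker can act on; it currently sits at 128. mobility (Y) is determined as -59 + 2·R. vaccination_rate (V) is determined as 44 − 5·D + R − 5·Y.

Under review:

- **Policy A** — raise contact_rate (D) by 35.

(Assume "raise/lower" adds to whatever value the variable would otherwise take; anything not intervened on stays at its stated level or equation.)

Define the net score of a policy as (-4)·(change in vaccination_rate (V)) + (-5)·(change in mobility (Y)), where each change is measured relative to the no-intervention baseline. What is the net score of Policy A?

Baseline:
  D = 139
  R = 128
  Y = -59 + 2·128 = 197
  V = 44 − 5·139 + 128 − 5·197 = -1508
Policy A (D + 35):
  D = 139 + 35 = 174
  R = 128
  Y = -59 + 2·128 = 197
  V = 44 − 5·174 + 128 − 5·197 = -1683
ΔV = -1683 − (-1508) = -175; ΔY = 197 − 197 = 0
Score = (-4)·(-175) + (-5)·0 = 700

700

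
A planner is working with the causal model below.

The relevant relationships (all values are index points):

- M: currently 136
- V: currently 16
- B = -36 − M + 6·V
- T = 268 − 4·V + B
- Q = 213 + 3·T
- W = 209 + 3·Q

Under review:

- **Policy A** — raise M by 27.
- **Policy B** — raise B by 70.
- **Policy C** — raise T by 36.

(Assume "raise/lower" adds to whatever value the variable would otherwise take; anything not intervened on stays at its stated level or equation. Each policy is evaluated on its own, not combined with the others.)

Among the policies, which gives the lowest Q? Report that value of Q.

516

Policy A (M + 27):
  M = 136 + 27 = 163
  V = 16
  B = -36 − 163 + 6·16 = -103
  T = 268 − 4·16 + (-103) = 101
  Q = 213 + 3·101 = 516
Policy B (B + 70):
  M = 136
  V = 16
  B = -36 − 136 + 6·16 (+70 from intervention) = -6
  T = 268 − 4·16 + (-6) = 198
  Q = 213 + 3·198 = 807
Policy C (T + 36):
  M = 136
  V = 16
  B = -36 − 136 + 6·16 = -76
  T = 268 − 4·16 + (-76) (+36 from intervention) = 164
  Q = 213 + 3·164 = 705
Comparing — Policy A: Q=516, Policy B: Q=807, Policy C: Q=705. Lowest is 516 (Policy A).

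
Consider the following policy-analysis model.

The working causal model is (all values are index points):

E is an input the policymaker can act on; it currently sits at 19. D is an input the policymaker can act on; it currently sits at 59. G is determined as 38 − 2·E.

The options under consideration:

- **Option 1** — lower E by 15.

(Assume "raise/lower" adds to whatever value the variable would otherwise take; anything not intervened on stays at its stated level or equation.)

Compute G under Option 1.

Option 1 (E − 15):
  E = 19 − 15 = 4
  G = 38 − 2·4 = 30

30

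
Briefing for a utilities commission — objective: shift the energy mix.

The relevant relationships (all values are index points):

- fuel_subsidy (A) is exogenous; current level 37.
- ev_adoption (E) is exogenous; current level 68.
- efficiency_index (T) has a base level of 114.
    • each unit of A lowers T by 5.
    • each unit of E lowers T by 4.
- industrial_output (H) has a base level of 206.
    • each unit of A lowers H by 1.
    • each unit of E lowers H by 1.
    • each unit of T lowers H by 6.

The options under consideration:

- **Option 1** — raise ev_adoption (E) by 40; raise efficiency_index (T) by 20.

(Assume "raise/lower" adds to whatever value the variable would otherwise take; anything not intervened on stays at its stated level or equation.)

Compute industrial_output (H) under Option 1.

Option 1 (E + 40, T + 20):
  A = 37
  E = 68 + 40 = 108
  T = 114 − 5·37 − 4·108 (+20 from intervention) = -483
  H = 206 − 37 − 108 − 6·(-483) = 2959

2959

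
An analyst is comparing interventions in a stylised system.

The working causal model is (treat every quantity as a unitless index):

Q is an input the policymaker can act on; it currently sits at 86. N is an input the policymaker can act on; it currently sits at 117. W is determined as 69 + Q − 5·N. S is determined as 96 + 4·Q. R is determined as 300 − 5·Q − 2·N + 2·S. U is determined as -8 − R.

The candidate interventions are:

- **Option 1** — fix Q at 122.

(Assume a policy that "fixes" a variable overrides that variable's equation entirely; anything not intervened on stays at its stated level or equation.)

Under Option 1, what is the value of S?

584

Option 1 (Q := 122):
  Q = 122
  S = 96 + 4·122 = 584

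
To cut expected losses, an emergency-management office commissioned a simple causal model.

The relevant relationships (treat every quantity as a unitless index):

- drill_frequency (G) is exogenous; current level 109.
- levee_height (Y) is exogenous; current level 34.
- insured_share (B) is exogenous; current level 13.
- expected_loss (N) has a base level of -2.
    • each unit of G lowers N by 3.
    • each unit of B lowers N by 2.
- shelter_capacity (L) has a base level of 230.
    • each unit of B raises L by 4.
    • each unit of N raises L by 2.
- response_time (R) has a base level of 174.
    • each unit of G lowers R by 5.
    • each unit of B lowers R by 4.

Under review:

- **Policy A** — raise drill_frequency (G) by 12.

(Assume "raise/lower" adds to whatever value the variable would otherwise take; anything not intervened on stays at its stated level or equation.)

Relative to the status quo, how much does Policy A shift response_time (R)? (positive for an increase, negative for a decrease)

-60

Baseline:
  G = 109
  B = 13
  R = 174 − 5·109 − 4·13 = -423
Policy A (G + 12):
  G = 109 + 12 = 121
  B = 13
  R = 174 − 5·121 − 4·13 = -483
Change in R: -483 − (-423) = -60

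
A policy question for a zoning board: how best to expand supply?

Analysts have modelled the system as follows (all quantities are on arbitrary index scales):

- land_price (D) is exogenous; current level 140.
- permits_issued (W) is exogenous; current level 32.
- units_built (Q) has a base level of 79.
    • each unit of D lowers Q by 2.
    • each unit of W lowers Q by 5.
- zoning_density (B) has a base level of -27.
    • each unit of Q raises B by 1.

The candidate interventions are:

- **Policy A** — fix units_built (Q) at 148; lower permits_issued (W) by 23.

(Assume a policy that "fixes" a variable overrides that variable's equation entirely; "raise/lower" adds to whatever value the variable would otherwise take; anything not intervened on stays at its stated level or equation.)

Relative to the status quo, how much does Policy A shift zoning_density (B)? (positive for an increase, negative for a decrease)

Baseline:
  D = 140
  W = 32
  Q = 79 − 2·140 − 5·32 = -361
  B = -27 + (-361) = -388
Policy A (Q := 148, W − 23):
  D = 140
  W = 32 − 23 = 9
  Q = 148
  B = -27 + 148 = 121
Change in B: 121 − (-388) = 509

509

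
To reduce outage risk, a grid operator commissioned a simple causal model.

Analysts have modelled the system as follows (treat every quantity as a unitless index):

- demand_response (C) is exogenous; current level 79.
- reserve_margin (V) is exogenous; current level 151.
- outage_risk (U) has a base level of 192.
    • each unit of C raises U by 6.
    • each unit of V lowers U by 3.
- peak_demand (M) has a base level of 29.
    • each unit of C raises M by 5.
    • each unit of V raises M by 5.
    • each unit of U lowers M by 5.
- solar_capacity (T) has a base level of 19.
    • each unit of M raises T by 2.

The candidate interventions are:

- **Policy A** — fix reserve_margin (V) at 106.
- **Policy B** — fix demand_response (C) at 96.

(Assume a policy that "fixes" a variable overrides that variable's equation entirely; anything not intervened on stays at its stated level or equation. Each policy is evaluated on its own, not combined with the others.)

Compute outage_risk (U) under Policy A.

Policy A (V := 106):
  C = 79
  V = 106
  U = 192 + 6·79 − 3·106 = 348

348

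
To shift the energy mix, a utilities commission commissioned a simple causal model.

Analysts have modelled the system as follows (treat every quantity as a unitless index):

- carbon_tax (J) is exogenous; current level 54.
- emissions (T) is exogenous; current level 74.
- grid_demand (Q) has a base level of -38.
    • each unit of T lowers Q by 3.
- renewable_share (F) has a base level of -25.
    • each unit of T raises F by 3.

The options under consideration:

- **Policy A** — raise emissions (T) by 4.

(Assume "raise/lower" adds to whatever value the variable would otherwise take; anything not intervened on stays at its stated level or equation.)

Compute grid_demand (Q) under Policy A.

-272

Policy A (T + 4):
  T = 74 + 4 = 78
  Q = -38 − 3·78 = -272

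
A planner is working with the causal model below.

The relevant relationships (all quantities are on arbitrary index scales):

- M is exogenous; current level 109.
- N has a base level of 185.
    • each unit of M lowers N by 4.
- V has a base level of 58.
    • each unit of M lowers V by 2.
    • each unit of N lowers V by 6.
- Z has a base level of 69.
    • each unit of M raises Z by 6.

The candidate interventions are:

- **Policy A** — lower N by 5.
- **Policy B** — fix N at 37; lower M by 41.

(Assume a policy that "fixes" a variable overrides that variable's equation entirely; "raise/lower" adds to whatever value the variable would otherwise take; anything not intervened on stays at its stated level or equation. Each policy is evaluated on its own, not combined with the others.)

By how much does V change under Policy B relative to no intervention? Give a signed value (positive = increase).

Baseline:
  M = 109
  N = 185 − 4·109 = -251
  V = 58 − 2·109 − 6·(-251) = 1346
Policy B (N := 37, M − 41):
  M = 109 − 41 = 68
  N = 37
  V = 58 − 2·68 − 6·37 = -300
Change in V: -300 − 1346 = -1646

-1646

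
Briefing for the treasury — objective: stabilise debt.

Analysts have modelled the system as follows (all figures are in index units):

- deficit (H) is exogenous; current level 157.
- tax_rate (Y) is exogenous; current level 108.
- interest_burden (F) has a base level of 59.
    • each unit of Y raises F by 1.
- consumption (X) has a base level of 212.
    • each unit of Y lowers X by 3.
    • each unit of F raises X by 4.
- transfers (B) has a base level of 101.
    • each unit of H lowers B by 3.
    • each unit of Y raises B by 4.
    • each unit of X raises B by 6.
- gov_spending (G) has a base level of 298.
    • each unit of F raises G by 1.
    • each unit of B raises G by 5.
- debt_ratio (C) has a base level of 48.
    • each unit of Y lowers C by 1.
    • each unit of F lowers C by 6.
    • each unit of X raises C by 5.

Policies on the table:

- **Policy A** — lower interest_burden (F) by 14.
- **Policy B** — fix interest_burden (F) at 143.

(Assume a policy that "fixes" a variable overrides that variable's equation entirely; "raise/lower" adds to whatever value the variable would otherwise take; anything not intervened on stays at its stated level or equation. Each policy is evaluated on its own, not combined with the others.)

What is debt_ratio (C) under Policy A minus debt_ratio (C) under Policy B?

140

Policy A (F − 14):
  Y = 108
  F = 59 + 108 (−14 from intervention) = 153
  X = 212 − 3·108 + 4·153 = 500
  C = 48 − 108 − 6·153 + 5·500 = 1522
Policy B (F := 143):
  Y = 108
  F = 143
  X = 212 − 3·108 + 4·143 = 460
  C = 48 − 108 − 6·143 + 5·460 = 1382
C: 1522 − 1382 = 140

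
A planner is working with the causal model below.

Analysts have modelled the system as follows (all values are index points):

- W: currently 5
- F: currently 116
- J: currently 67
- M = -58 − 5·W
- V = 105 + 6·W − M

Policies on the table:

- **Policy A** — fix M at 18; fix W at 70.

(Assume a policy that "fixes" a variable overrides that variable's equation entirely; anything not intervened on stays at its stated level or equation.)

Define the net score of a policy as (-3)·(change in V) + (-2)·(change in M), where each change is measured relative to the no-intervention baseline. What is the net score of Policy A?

-1069

Baseline:
  W = 5
  M = -58 − 5·5 = -83
  V = 105 + 6·5 − (-83) = 218
Policy A (M := 18, W := 70):
  W = 70
  M = 18
  V = 105 + 6·70 − 18 = 507
ΔV = 507 − 218 = 289; ΔM = 18 − (-83) = 101
Score = (-3)·289 + (-2)·101 = -1069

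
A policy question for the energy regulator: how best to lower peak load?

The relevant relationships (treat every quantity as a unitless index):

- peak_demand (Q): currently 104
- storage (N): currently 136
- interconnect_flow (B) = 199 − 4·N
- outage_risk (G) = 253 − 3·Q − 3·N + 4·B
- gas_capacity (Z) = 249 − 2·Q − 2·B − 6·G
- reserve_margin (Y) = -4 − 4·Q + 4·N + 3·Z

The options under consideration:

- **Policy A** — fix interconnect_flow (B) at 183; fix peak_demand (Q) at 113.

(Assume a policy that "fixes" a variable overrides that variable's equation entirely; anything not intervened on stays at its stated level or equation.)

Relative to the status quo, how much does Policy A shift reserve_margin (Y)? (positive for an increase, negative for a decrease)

Baseline:
  Q = 104
  N = 136
  B = 199 − 4·136 = -345
  G = 253 − 3·104 − 3·136 + 4·(-345) = -1847
  Z = 249 − 2·104 − 2·(-345) − 6·(-1847) = 11813
  Y = -4 − 4·104 + 4·136 + 3·11813 = 35563
Policy A (B := 183, Q := 113):
  Q = 113
  N = 136
  B = 183
  G = 253 − 3·113 − 3·136 + 4·183 = 238
  Z = 249 − 2·113 − 2·183 − 6·238 = -1771
  Y = -4 − 4·113 + 4·136 + 3·(-1771) = -5225
Change in Y: -5225 − 35563 = -40788

-40788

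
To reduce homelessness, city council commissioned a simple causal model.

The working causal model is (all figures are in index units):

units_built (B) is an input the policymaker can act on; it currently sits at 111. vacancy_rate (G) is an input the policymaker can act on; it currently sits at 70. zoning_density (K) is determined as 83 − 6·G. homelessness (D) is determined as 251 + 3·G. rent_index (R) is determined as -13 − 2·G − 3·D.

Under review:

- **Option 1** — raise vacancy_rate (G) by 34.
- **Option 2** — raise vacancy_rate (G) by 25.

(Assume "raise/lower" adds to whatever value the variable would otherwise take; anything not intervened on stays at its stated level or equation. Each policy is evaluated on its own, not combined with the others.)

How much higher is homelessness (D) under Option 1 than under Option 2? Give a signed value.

Option 1 (G + 34):
  G = 70 + 34 = 104
  D = 251 + 3·104 = 563
Option 2 (G + 25):
  G = 70 + 25 = 95
  D = 251 + 3·95 = 536
D: 563 − 536 = 27

27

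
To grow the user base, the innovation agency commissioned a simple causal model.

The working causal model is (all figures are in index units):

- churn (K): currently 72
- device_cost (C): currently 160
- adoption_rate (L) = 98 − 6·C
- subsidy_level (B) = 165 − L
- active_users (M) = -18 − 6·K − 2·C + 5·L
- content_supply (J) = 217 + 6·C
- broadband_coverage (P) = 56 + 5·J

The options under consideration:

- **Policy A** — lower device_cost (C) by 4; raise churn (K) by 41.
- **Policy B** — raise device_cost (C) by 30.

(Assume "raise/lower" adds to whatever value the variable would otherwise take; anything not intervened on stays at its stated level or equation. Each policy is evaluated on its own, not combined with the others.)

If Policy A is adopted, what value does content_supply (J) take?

1153

Policy A (C − 4, K + 41):
  C = 160 − 4 = 156
  J = 217 + 6·156 = 1153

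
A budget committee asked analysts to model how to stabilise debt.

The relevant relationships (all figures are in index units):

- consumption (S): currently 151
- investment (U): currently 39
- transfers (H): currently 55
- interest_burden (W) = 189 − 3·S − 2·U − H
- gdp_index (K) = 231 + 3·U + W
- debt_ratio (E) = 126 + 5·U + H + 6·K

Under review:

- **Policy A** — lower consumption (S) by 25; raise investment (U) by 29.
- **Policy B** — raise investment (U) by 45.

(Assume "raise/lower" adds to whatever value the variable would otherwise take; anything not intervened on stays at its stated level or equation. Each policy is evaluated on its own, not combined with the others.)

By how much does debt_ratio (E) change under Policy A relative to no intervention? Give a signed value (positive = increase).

Baseline:
  S = 151
  U = 39
  H = 55
  W = 189 − 3·151 − 2·39 − 55 = -397
  K = 231 + 3·39 + (-397) = -49
  E = 126 + 5·39 + 55 + 6·(-49) = 82
Policy A (S − 25, U + 29):
  S = 151 − 25 = 126
  U = 39 + 29 = 68
  H = 55
  W = 189 − 3·126 − 2·68 − 55 = -380
  K = 231 + 3·68 + (-380) = 55
  E = 126 + 5·68 + 55 + 6·55 = 851
Change in E: 851 − 82 = 769

769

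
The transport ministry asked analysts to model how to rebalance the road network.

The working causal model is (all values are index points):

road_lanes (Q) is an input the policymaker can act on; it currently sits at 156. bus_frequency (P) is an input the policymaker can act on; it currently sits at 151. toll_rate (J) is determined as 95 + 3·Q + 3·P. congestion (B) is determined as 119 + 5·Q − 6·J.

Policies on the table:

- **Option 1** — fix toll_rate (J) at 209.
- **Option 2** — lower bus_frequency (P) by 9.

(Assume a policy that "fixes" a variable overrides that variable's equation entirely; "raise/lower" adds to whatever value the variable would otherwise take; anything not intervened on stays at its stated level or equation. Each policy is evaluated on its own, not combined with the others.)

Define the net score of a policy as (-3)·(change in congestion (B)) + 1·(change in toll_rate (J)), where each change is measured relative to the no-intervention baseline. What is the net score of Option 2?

-513

Baseline:
  Q = 156
  P = 151
  J = 95 + 3·156 + 3·151 = 1016
  B = 119 + 5·156 − 6·1016 = -5197
Option 2 (P − 9):
  Q = 156
  P = 151 − 9 = 142
  J = 95 + 3·156 + 3·142 = 989
  B = 119 + 5·156 − 6·989 = -5035
ΔB = -5035 − (-5197) = 162; ΔJ = 989 − 1016 = -27
Score = (-3)·162 + 1·(-27) = -513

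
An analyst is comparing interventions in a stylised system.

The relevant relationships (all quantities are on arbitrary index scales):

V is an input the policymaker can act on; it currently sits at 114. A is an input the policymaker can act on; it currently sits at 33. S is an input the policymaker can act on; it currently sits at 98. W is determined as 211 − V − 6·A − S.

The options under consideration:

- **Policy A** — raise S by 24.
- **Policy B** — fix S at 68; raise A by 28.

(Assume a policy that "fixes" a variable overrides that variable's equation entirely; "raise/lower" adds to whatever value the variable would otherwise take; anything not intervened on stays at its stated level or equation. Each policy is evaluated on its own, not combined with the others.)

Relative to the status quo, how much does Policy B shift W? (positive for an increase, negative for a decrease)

Baseline:
  V = 114
  A = 33
  S = 98
  W = 211 − 114 − 6·33 − 98 = -199
Policy B (S := 68, A + 28):
  V = 114
  A = 33 + 28 = 61
  S = 68
  W = 211 − 114 − 6·61 − 68 = -337
Change in W: -337 − (-199) = -138

-138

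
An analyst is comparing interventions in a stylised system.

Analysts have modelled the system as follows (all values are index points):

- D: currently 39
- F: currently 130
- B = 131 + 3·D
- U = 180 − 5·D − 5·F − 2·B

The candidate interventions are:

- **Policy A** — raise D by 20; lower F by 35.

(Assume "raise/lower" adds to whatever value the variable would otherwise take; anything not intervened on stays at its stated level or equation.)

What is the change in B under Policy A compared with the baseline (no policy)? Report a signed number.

60

Baseline:
  D = 39
  B = 131 + 3·39 = 248
Policy A (D + 20, F − 35):
  D = 39 + 20 = 59
  B = 131 + 3·59 = 308
Change in B: 308 − 248 = 60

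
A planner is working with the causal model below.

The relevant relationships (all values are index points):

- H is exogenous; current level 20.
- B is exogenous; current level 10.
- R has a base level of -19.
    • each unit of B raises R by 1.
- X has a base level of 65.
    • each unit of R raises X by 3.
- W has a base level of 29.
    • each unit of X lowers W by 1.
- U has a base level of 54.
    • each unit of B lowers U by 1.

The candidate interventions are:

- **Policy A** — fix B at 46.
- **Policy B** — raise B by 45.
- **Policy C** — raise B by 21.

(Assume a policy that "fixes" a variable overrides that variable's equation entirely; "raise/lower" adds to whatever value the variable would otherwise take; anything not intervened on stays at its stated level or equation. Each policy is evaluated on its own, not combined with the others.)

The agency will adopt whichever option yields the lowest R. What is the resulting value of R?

Policy A (B := 46):
  B = 46
  R = -19 + 46 = 27
Policy B (B + 45):
  B = 10 + 45 = 55
  R = -19 + 55 = 36
Policy C (B + 21):
  B = 10 + 21 = 31
  R = -19 + 31 = 12
Comparing — Policy A: R=27, Policy B: R=36, Policy C: R=12. Lowest is 12 (Policy C).

12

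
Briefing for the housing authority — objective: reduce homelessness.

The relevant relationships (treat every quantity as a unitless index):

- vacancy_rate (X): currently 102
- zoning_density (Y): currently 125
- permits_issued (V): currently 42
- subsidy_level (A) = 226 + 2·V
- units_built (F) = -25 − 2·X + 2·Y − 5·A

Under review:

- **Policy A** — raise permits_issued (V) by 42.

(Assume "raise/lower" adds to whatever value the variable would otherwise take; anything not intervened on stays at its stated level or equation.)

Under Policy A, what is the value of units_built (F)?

Policy A (V + 42):
  X = 102
  Y = 125
  V = 42 + 42 = 84
  A = 226 + 2·84 = 394
  F = -25 − 2·102 + 2·125 − 5·394 = -1949

-1949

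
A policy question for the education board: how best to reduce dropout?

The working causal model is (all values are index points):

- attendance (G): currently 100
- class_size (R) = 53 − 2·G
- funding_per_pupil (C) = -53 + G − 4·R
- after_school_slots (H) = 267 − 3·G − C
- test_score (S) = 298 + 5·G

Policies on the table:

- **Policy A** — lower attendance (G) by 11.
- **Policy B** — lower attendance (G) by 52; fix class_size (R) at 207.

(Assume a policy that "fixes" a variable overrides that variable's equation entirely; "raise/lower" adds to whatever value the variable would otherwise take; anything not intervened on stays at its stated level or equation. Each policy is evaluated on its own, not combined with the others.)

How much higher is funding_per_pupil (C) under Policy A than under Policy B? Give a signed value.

1369

Policy A (G − 11):
  G = 100 − 11 = 89
  R = 53 − 2·89 = -125
  C = -53 + 89 − 4·(-125) = 536
Policy B (G − 52, R := 207):
  G = 100 − 52 = 48
  R = 207
  C = -53 + 48 − 4·207 = -833
C: 536 − (-833) = 1369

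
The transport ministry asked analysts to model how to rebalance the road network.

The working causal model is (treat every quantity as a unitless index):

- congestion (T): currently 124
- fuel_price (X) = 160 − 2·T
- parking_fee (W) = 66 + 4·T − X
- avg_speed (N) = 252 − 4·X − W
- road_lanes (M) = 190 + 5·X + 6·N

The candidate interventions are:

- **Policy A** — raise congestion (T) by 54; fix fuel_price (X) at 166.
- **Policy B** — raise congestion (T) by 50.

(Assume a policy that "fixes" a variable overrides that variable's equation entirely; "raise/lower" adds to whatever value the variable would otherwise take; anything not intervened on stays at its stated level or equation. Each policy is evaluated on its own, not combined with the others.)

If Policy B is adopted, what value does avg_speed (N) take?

Policy B (T + 50):
  T = 124 + 50 = 174
  X = 160 − 2·174 = -188
  W = 66 + 4·174 − (-188) = 950
  N = 252 − 4·(-188) − 950 = 54

54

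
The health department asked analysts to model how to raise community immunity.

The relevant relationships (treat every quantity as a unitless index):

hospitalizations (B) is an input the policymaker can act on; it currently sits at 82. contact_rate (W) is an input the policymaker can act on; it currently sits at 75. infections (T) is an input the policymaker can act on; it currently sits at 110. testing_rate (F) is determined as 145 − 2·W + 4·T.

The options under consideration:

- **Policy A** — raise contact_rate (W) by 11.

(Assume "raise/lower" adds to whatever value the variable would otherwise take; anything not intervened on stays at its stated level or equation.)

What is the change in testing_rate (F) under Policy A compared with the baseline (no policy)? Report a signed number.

Baseline:
  W = 75
  T = 110
  F = 145 − 2·75 + 4·110 = 435
Policy A (W + 11):
  W = 75 + 11 = 86
  T = 110
  F = 145 − 2·86 + 4·110 = 413
Change in F: 413 − 435 = -22

-22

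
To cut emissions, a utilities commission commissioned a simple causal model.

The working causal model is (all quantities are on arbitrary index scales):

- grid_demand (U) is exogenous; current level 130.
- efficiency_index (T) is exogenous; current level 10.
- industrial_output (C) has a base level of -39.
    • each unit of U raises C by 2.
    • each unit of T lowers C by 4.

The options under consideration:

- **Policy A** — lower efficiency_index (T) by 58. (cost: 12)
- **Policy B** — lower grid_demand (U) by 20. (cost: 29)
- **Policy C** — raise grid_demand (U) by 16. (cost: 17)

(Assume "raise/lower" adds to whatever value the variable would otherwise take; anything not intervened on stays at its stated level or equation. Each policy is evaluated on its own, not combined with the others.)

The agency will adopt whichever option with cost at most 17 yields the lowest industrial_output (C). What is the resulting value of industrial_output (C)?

Policy A (T − 58):
  U = 130
  T = 10 − 58 = -48
  C = -39 + 2·130 − 4·(-48) = 413
Policy C (U + 16):
  U = 130 + 16 = 146
  T = 10
  C = -39 + 2·146 − 4·10 = 213
Comparing — Policy A: C=413, Policy C: C=213. Lowest is 213 (Policy C).

213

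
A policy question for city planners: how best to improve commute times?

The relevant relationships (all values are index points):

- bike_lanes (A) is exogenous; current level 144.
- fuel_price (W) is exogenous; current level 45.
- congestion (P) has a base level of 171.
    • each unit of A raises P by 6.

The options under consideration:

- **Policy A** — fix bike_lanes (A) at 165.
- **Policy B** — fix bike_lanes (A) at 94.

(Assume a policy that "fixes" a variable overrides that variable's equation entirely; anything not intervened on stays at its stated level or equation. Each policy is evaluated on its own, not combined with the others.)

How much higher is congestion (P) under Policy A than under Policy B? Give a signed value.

426

Policy A (A := 165):
  A = 165
  P = 171 + 6·165 = 1161
Policy B (A := 94):
  A = 94
  P = 171 + 6·94 = 735
P: 1161 − 735 = 426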